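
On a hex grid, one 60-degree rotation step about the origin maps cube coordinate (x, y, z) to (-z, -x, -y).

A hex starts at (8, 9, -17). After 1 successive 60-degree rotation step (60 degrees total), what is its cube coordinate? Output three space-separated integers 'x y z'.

Start: (8, 9, -17)
Step 1: (8, 9, -17) -> (-(-17), -(8), -(9)) = (17, -8, -9)

Answer: 17 -8 -9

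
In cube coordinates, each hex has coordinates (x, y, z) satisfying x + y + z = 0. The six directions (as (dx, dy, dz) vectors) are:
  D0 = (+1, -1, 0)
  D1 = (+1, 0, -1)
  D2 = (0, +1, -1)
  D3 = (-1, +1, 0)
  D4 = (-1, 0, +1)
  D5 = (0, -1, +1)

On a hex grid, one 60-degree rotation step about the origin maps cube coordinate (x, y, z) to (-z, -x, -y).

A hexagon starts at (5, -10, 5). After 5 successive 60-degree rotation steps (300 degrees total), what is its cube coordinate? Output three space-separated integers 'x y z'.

Answer: 10 -5 -5

Derivation:
Start: (5, -10, 5)
Step 1: (5, -10, 5) -> (-(5), -(5), -(-10)) = (-5, -5, 10)
Step 2: (-5, -5, 10) -> (-(10), -(-5), -(-5)) = (-10, 5, 5)
Step 3: (-10, 5, 5) -> (-(5), -(-10), -(5)) = (-5, 10, -5)
Step 4: (-5, 10, -5) -> (-(-5), -(-5), -(10)) = (5, 5, -10)
Step 5: (5, 5, -10) -> (-(-10), -(5), -(5)) = (10, -5, -5)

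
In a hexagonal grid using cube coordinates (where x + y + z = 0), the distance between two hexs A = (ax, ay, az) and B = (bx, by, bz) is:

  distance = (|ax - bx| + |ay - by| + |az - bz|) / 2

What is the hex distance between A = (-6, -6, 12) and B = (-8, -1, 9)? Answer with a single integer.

|ax - bx| = |-6 - (-8)| = 2
|ay - by| = |-6 - (-1)| = 5
|az - bz| = |12 - 9| = 3
distance = (2 + 5 + 3) / 2 = 10 / 2 = 5

Answer: 5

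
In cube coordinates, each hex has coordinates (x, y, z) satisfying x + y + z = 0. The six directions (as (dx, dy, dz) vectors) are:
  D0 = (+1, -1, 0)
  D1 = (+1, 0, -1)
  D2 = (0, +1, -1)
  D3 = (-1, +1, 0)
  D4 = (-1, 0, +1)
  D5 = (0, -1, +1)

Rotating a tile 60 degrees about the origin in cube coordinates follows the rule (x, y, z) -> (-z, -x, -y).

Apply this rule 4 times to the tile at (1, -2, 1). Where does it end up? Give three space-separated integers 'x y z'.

Answer: 1 1 -2

Derivation:
Start: (1, -2, 1)
Step 1: (1, -2, 1) -> (-(1), -(1), -(-2)) = (-1, -1, 2)
Step 2: (-1, -1, 2) -> (-(2), -(-1), -(-1)) = (-2, 1, 1)
Step 3: (-2, 1, 1) -> (-(1), -(-2), -(1)) = (-1, 2, -1)
Step 4: (-1, 2, -1) -> (-(-1), -(-1), -(2)) = (1, 1, -2)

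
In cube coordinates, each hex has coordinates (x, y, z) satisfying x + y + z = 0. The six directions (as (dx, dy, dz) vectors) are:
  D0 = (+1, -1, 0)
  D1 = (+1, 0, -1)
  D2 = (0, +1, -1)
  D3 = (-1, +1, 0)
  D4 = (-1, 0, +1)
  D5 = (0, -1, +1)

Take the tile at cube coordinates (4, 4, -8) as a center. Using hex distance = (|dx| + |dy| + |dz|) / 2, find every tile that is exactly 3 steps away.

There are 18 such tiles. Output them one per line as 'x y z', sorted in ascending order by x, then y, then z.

Walk ring at distance 3 from (4, 4, -8):
Start at center + D4*3 = (1, 4, -5)
  hex 0: (1, 4, -5)
  hex 1: (2, 3, -5)
  hex 2: (3, 2, -5)
  hex 3: (4, 1, -5)
  hex 4: (5, 1, -6)
  hex 5: (6, 1, -7)
  hex 6: (7, 1, -8)
  hex 7: (7, 2, -9)
  hex 8: (7, 3, -10)
  hex 9: (7, 4, -11)
  hex 10: (6, 5, -11)
  hex 11: (5, 6, -11)
  hex 12: (4, 7, -11)
  hex 13: (3, 7, -10)
  hex 14: (2, 7, -9)
  hex 15: (1, 7, -8)
  hex 16: (1, 6, -7)
  hex 17: (1, 5, -6)
Sorted: 18 hexes.

Answer: 1 4 -5
1 5 -6
1 6 -7
1 7 -8
2 3 -5
2 7 -9
3 2 -5
3 7 -10
4 1 -5
4 7 -11
5 1 -6
5 6 -11
6 1 -7
6 5 -11
7 1 -8
7 2 -9
7 3 -10
7 4 -11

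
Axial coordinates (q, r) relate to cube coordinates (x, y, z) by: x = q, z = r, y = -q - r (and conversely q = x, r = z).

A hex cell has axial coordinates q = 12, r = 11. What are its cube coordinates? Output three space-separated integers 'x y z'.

Answer: 12 -23 11

Derivation:
x = q = 12
z = r = 11
y = -x - z = -(12) - (11) = -23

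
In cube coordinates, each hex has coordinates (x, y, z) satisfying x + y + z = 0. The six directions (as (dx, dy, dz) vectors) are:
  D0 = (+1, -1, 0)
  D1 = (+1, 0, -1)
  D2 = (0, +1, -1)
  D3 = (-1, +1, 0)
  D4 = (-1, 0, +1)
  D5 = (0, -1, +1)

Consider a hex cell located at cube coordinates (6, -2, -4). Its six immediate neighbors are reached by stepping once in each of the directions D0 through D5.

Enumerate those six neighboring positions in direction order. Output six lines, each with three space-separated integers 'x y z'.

Answer: 7 -3 -4
7 -2 -5
6 -1 -5
5 -1 -4
5 -2 -3
6 -3 -3

Derivation:
Center: (6, -2, -4). Add each direction:
  D0: (6, -2, -4) + (1, -1, 0) = (7, -3, -4)
  D1: (6, -2, -4) + (1, 0, -1) = (7, -2, -5)
  D2: (6, -2, -4) + (0, 1, -1) = (6, -1, -5)
  D3: (6, -2, -4) + (-1, 1, 0) = (5, -1, -4)
  D4: (6, -2, -4) + (-1, 0, 1) = (5, -2, -3)
  D5: (6, -2, -4) + (0, -1, 1) = (6, -3, -3)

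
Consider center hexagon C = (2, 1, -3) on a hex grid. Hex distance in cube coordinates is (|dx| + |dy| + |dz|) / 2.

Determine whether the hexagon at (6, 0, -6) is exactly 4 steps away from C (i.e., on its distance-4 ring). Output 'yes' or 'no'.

Answer: yes

Derivation:
|px - cx| = |6 - 2| = 4
|py - cy| = |0 - 1| = 1
|pz - cz| = |-6 - (-3)| = 3
distance = (4+1+3)/2 = 8/2 = 4
radius = 4; distance == radius -> yes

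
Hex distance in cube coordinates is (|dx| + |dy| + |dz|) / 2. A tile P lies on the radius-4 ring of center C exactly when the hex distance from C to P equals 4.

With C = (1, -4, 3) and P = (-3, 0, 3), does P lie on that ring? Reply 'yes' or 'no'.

Answer: yes

Derivation:
|px - cx| = |-3 - 1| = 4
|py - cy| = |0 - (-4)| = 4
|pz - cz| = |3 - 3| = 0
distance = (4+4+0)/2 = 8/2 = 4
radius = 4; distance == radius -> yes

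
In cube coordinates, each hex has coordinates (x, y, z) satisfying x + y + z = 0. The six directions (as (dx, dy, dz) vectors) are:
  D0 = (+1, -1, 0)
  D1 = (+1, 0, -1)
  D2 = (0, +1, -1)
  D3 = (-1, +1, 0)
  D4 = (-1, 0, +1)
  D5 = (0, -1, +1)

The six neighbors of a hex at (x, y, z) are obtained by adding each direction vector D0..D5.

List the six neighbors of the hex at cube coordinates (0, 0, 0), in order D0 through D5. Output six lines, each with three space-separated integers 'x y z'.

Answer: 1 -1 0
1 0 -1
0 1 -1
-1 1 0
-1 0 1
0 -1 1

Derivation:
Center: (0, 0, 0). Add each direction:
  D0: (0, 0, 0) + (1, -1, 0) = (1, -1, 0)
  D1: (0, 0, 0) + (1, 0, -1) = (1, 0, -1)
  D2: (0, 0, 0) + (0, 1, -1) = (0, 1, -1)
  D3: (0, 0, 0) + (-1, 1, 0) = (-1, 1, 0)
  D4: (0, 0, 0) + (-1, 0, 1) = (-1, 0, 1)
  D5: (0, 0, 0) + (0, -1, 1) = (0, -1, 1)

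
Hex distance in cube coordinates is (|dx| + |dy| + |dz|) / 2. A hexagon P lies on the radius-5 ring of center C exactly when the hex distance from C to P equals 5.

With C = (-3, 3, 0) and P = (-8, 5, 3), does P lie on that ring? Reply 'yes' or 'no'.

Answer: yes

Derivation:
|px - cx| = |-8 - (-3)| = 5
|py - cy| = |5 - 3| = 2
|pz - cz| = |3 - 0| = 3
distance = (5+2+3)/2 = 10/2 = 5
radius = 5; distance == radius -> yes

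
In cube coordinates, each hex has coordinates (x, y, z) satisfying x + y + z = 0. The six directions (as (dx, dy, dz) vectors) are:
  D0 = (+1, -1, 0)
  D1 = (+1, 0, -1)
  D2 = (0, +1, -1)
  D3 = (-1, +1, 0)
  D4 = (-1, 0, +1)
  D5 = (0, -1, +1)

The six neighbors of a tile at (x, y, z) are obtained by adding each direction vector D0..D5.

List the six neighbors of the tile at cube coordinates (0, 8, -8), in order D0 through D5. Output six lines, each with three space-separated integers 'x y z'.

Center: (0, 8, -8). Add each direction:
  D0: (0, 8, -8) + (1, -1, 0) = (1, 7, -8)
  D1: (0, 8, -8) + (1, 0, -1) = (1, 8, -9)
  D2: (0, 8, -8) + (0, 1, -1) = (0, 9, -9)
  D3: (0, 8, -8) + (-1, 1, 0) = (-1, 9, -8)
  D4: (0, 8, -8) + (-1, 0, 1) = (-1, 8, -7)
  D5: (0, 8, -8) + (0, -1, 1) = (0, 7, -7)

Answer: 1 7 -8
1 8 -9
0 9 -9
-1 9 -8
-1 8 -7
0 7 -7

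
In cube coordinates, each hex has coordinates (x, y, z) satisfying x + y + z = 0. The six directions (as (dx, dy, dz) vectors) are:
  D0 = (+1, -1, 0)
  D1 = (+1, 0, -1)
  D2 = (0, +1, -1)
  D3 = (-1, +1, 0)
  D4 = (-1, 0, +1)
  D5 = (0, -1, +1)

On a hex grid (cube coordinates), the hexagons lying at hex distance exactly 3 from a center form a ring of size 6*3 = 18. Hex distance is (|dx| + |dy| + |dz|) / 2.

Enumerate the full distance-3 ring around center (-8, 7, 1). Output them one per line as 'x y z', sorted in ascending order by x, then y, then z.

Walk ring at distance 3 from (-8, 7, 1):
Start at center + D4*3 = (-11, 7, 4)
  hex 0: (-11, 7, 4)
  hex 1: (-10, 6, 4)
  hex 2: (-9, 5, 4)
  hex 3: (-8, 4, 4)
  hex 4: (-7, 4, 3)
  hex 5: (-6, 4, 2)
  hex 6: (-5, 4, 1)
  hex 7: (-5, 5, 0)
  hex 8: (-5, 6, -1)
  hex 9: (-5, 7, -2)
  hex 10: (-6, 8, -2)
  hex 11: (-7, 9, -2)
  hex 12: (-8, 10, -2)
  hex 13: (-9, 10, -1)
  hex 14: (-10, 10, 0)
  hex 15: (-11, 10, 1)
  hex 16: (-11, 9, 2)
  hex 17: (-11, 8, 3)
Sorted: 18 hexes.

Answer: -11 7 4
-11 8 3
-11 9 2
-11 10 1
-10 6 4
-10 10 0
-9 5 4
-9 10 -1
-8 4 4
-8 10 -2
-7 4 3
-7 9 -2
-6 4 2
-6 8 -2
-5 4 1
-5 5 0
-5 6 -1
-5 7 -2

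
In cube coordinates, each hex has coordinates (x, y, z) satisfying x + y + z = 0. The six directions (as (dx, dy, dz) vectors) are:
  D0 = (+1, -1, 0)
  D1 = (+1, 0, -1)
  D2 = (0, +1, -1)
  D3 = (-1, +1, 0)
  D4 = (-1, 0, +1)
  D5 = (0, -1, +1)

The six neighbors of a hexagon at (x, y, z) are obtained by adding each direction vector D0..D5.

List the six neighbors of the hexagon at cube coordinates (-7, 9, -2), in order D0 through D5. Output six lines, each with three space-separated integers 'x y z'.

Answer: -6 8 -2
-6 9 -3
-7 10 -3
-8 10 -2
-8 9 -1
-7 8 -1

Derivation:
Center: (-7, 9, -2). Add each direction:
  D0: (-7, 9, -2) + (1, -1, 0) = (-6, 8, -2)
  D1: (-7, 9, -2) + (1, 0, -1) = (-6, 9, -3)
  D2: (-7, 9, -2) + (0, 1, -1) = (-7, 10, -3)
  D3: (-7, 9, -2) + (-1, 1, 0) = (-8, 10, -2)
  D4: (-7, 9, -2) + (-1, 0, 1) = (-8, 9, -1)
  D5: (-7, 9, -2) + (0, -1, 1) = (-7, 8, -1)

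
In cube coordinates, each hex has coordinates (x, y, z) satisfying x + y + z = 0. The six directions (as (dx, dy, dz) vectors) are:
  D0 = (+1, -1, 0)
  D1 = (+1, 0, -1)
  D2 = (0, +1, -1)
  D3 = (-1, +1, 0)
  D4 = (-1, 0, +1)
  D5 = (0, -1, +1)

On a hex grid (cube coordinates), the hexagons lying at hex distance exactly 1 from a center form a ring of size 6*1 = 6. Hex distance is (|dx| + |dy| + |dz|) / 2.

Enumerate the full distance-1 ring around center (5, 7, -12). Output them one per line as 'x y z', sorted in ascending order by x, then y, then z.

Walk ring at distance 1 from (5, 7, -12):
Start at center + D4*1 = (4, 7, -11)
  hex 0: (4, 7, -11)
  hex 1: (5, 6, -11)
  hex 2: (6, 6, -12)
  hex 3: (6, 7, -13)
  hex 4: (5, 8, -13)
  hex 5: (4, 8, -12)
Sorted: 6 hexes.

Answer: 4 7 -11
4 8 -12
5 6 -11
5 8 -13
6 6 -12
6 7 -13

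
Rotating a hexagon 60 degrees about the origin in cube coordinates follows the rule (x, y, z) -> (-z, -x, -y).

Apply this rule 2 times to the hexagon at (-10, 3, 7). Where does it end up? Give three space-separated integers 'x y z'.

Answer: 3 7 -10

Derivation:
Start: (-10, 3, 7)
Step 1: (-10, 3, 7) -> (-(7), -(-10), -(3)) = (-7, 10, -3)
Step 2: (-7, 10, -3) -> (-(-3), -(-7), -(10)) = (3, 7, -10)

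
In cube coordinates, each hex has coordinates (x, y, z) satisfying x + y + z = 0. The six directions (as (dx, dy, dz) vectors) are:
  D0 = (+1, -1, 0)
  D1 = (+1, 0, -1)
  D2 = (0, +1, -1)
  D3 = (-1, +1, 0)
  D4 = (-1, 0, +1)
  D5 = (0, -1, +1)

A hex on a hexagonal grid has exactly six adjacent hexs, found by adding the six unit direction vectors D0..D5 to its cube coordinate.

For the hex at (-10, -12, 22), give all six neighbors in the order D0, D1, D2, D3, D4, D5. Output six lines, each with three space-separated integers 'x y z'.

Center: (-10, -12, 22). Add each direction:
  D0: (-10, -12, 22) + (1, -1, 0) = (-9, -13, 22)
  D1: (-10, -12, 22) + (1, 0, -1) = (-9, -12, 21)
  D2: (-10, -12, 22) + (0, 1, -1) = (-10, -11, 21)
  D3: (-10, -12, 22) + (-1, 1, 0) = (-11, -11, 22)
  D4: (-10, -12, 22) + (-1, 0, 1) = (-11, -12, 23)
  D5: (-10, -12, 22) + (0, -1, 1) = (-10, -13, 23)

Answer: -9 -13 22
-9 -12 21
-10 -11 21
-11 -11 22
-11 -12 23
-10 -13 23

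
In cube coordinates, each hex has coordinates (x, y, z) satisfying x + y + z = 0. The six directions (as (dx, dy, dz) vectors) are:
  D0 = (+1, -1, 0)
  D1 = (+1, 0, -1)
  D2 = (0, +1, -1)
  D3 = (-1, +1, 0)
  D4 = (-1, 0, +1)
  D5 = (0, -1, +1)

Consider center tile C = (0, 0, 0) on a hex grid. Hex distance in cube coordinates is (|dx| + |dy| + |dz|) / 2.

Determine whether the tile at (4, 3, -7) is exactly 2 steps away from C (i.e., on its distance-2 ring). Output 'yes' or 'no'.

Answer: no

Derivation:
|px - cx| = |4 - 0| = 4
|py - cy| = |3 - 0| = 3
|pz - cz| = |-7 - 0| = 7
distance = (4+3+7)/2 = 14/2 = 7
radius = 2; distance != radius -> no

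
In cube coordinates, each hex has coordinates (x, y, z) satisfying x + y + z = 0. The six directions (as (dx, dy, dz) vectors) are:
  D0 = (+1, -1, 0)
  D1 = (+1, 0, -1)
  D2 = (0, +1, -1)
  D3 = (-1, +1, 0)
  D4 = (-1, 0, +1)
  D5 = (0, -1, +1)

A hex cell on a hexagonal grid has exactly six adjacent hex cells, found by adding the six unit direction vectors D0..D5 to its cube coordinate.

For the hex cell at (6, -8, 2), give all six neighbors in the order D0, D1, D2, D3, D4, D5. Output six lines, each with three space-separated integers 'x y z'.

Center: (6, -8, 2). Add each direction:
  D0: (6, -8, 2) + (1, -1, 0) = (7, -9, 2)
  D1: (6, -8, 2) + (1, 0, -1) = (7, -8, 1)
  D2: (6, -8, 2) + (0, 1, -1) = (6, -7, 1)
  D3: (6, -8, 2) + (-1, 1, 0) = (5, -7, 2)
  D4: (6, -8, 2) + (-1, 0, 1) = (5, -8, 3)
  D5: (6, -8, 2) + (0, -1, 1) = (6, -9, 3)

Answer: 7 -9 2
7 -8 1
6 -7 1
5 -7 2
5 -8 3
6 -9 3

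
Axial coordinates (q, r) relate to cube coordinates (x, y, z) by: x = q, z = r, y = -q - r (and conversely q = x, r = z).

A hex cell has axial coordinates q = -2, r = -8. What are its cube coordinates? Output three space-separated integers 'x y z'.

x = q = -2
z = r = -8
y = -x - z = -(-2) - (-8) = 10

Answer: -2 10 -8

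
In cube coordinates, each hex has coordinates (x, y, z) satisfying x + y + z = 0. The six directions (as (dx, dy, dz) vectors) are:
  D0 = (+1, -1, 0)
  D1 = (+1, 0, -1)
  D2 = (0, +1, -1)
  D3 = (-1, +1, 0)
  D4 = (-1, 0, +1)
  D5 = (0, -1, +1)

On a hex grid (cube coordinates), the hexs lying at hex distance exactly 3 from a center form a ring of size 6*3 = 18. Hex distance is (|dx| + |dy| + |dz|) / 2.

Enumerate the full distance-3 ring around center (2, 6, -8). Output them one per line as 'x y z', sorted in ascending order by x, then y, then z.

Answer: -1 6 -5
-1 7 -6
-1 8 -7
-1 9 -8
0 5 -5
0 9 -9
1 4 -5
1 9 -10
2 3 -5
2 9 -11
3 3 -6
3 8 -11
4 3 -7
4 7 -11
5 3 -8
5 4 -9
5 5 -10
5 6 -11

Derivation:
Walk ring at distance 3 from (2, 6, -8):
Start at center + D4*3 = (-1, 6, -5)
  hex 0: (-1, 6, -5)
  hex 1: (0, 5, -5)
  hex 2: (1, 4, -5)
  hex 3: (2, 3, -5)
  hex 4: (3, 3, -6)
  hex 5: (4, 3, -7)
  hex 6: (5, 3, -8)
  hex 7: (5, 4, -9)
  hex 8: (5, 5, -10)
  hex 9: (5, 6, -11)
  hex 10: (4, 7, -11)
  hex 11: (3, 8, -11)
  hex 12: (2, 9, -11)
  hex 13: (1, 9, -10)
  hex 14: (0, 9, -9)
  hex 15: (-1, 9, -8)
  hex 16: (-1, 8, -7)
  hex 17: (-1, 7, -6)
Sorted: 18 hexes.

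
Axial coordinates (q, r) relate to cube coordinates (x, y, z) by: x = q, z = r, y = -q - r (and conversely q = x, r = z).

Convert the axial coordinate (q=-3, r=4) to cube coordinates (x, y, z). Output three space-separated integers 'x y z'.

Answer: -3 -1 4

Derivation:
x = q = -3
z = r = 4
y = -x - z = -(-3) - (4) = -1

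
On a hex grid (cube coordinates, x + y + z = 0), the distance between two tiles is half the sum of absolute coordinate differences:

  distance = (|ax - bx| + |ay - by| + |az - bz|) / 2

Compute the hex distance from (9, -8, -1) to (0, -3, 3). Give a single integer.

|ax - bx| = |9 - 0| = 9
|ay - by| = |-8 - (-3)| = 5
|az - bz| = |-1 - 3| = 4
distance = (9 + 5 + 4) / 2 = 18 / 2 = 9

Answer: 9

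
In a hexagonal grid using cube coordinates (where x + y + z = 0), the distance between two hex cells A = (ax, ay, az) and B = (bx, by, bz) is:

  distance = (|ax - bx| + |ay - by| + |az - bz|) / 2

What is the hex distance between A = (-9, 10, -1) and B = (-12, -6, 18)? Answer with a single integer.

|ax - bx| = |-9 - (-12)| = 3
|ay - by| = |10 - (-6)| = 16
|az - bz| = |-1 - 18| = 19
distance = (3 + 16 + 19) / 2 = 38 / 2 = 19

Answer: 19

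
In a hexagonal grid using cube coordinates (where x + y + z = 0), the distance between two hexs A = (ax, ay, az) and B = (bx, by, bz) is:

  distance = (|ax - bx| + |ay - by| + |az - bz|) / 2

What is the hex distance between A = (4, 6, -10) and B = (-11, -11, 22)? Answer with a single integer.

|ax - bx| = |4 - (-11)| = 15
|ay - by| = |6 - (-11)| = 17
|az - bz| = |-10 - 22| = 32
distance = (15 + 17 + 32) / 2 = 64 / 2 = 32

Answer: 32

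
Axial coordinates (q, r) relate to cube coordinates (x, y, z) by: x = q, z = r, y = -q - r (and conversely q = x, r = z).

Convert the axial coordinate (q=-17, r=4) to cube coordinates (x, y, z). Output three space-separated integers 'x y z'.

Answer: -17 13 4

Derivation:
x = q = -17
z = r = 4
y = -x - z = -(-17) - (4) = 13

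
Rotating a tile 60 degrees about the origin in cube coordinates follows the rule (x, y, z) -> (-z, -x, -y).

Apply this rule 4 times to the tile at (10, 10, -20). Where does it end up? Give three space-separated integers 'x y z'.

Start: (10, 10, -20)
Step 1: (10, 10, -20) -> (-(-20), -(10), -(10)) = (20, -10, -10)
Step 2: (20, -10, -10) -> (-(-10), -(20), -(-10)) = (10, -20, 10)
Step 3: (10, -20, 10) -> (-(10), -(10), -(-20)) = (-10, -10, 20)
Step 4: (-10, -10, 20) -> (-(20), -(-10), -(-10)) = (-20, 10, 10)

Answer: -20 10 10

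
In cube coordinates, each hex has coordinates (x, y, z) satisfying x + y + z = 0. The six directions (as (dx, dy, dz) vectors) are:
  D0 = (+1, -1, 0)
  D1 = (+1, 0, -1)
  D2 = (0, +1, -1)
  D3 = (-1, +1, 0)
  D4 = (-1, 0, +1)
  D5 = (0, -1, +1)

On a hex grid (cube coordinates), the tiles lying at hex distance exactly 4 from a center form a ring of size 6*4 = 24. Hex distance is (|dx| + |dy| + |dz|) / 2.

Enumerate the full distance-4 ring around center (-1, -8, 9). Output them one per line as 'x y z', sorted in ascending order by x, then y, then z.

Walk ring at distance 4 from (-1, -8, 9):
Start at center + D4*4 = (-5, -8, 13)
  hex 0: (-5, -8, 13)
  hex 1: (-4, -9, 13)
  hex 2: (-3, -10, 13)
  hex 3: (-2, -11, 13)
  hex 4: (-1, -12, 13)
  hex 5: (0, -12, 12)
  hex 6: (1, -12, 11)
  hex 7: (2, -12, 10)
  hex 8: (3, -12, 9)
  hex 9: (3, -11, 8)
  hex 10: (3, -10, 7)
  hex 11: (3, -9, 6)
  hex 12: (3, -8, 5)
  hex 13: (2, -7, 5)
  hex 14: (1, -6, 5)
  hex 15: (0, -5, 5)
  hex 16: (-1, -4, 5)
  hex 17: (-2, -4, 6)
  hex 18: (-3, -4, 7)
  hex 19: (-4, -4, 8)
  hex 20: (-5, -4, 9)
  hex 21: (-5, -5, 10)
  hex 22: (-5, -6, 11)
  hex 23: (-5, -7, 12)
Sorted: 24 hexes.

Answer: -5 -8 13
-5 -7 12
-5 -6 11
-5 -5 10
-5 -4 9
-4 -9 13
-4 -4 8
-3 -10 13
-3 -4 7
-2 -11 13
-2 -4 6
-1 -12 13
-1 -4 5
0 -12 12
0 -5 5
1 -12 11
1 -6 5
2 -12 10
2 -7 5
3 -12 9
3 -11 8
3 -10 7
3 -9 6
3 -8 5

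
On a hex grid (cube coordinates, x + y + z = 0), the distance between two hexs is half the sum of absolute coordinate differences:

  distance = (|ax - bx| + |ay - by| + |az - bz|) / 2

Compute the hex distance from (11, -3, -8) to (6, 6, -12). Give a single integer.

|ax - bx| = |11 - 6| = 5
|ay - by| = |-3 - 6| = 9
|az - bz| = |-8 - (-12)| = 4
distance = (5 + 9 + 4) / 2 = 18 / 2 = 9

Answer: 9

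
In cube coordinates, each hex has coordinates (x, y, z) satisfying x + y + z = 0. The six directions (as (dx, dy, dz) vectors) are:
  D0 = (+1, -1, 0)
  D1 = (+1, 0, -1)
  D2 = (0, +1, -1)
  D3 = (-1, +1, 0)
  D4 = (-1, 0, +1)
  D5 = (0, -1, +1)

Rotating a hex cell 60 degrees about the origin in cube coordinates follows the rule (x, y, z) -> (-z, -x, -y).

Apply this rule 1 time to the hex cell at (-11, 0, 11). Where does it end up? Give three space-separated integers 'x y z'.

Start: (-11, 0, 11)
Step 1: (-11, 0, 11) -> (-(11), -(-11), -(0)) = (-11, 11, 0)

Answer: -11 11 0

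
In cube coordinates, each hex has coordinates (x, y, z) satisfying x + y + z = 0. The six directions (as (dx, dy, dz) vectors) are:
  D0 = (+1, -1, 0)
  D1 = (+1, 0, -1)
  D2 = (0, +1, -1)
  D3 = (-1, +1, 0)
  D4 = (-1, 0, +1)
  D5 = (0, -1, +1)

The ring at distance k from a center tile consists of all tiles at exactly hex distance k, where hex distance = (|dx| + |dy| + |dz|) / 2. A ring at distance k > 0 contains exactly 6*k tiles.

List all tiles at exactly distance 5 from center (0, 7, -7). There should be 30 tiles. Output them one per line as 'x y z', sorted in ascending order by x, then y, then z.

Walk ring at distance 5 from (0, 7, -7):
Start at center + D4*5 = (-5, 7, -2)
  hex 0: (-5, 7, -2)
  hex 1: (-4, 6, -2)
  hex 2: (-3, 5, -2)
  hex 3: (-2, 4, -2)
  hex 4: (-1, 3, -2)
  hex 5: (0, 2, -2)
  hex 6: (1, 2, -3)
  hex 7: (2, 2, -4)
  hex 8: (3, 2, -5)
  hex 9: (4, 2, -6)
  hex 10: (5, 2, -7)
  hex 11: (5, 3, -8)
  hex 12: (5, 4, -9)
  hex 13: (5, 5, -10)
  hex 14: (5, 6, -11)
  hex 15: (5, 7, -12)
  hex 16: (4, 8, -12)
  hex 17: (3, 9, -12)
  hex 18: (2, 10, -12)
  hex 19: (1, 11, -12)
  hex 20: (0, 12, -12)
  hex 21: (-1, 12, -11)
  hex 22: (-2, 12, -10)
  hex 23: (-3, 12, -9)
  hex 24: (-4, 12, -8)
  hex 25: (-5, 12, -7)
  hex 26: (-5, 11, -6)
  hex 27: (-5, 10, -5)
  hex 28: (-5, 9, -4)
  hex 29: (-5, 8, -3)
Sorted: 30 hexes.

Answer: -5 7 -2
-5 8 -3
-5 9 -4
-5 10 -5
-5 11 -6
-5 12 -7
-4 6 -2
-4 12 -8
-3 5 -2
-3 12 -9
-2 4 -2
-2 12 -10
-1 3 -2
-1 12 -11
0 2 -2
0 12 -12
1 2 -3
1 11 -12
2 2 -4
2 10 -12
3 2 -5
3 9 -12
4 2 -6
4 8 -12
5 2 -7
5 3 -8
5 4 -9
5 5 -10
5 6 -11
5 7 -12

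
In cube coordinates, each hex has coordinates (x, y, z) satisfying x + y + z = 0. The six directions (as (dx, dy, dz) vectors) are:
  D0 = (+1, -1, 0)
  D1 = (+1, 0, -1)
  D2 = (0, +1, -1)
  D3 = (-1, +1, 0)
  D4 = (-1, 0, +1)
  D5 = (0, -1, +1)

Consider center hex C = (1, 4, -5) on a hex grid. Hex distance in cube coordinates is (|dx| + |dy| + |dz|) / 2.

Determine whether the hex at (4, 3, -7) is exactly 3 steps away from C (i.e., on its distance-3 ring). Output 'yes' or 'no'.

Answer: yes

Derivation:
|px - cx| = |4 - 1| = 3
|py - cy| = |3 - 4| = 1
|pz - cz| = |-7 - (-5)| = 2
distance = (3+1+2)/2 = 6/2 = 3
radius = 3; distance == radius -> yes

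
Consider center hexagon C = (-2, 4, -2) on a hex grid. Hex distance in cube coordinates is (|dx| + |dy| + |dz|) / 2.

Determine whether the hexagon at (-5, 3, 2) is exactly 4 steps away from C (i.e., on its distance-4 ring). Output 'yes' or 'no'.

|px - cx| = |-5 - (-2)| = 3
|py - cy| = |3 - 4| = 1
|pz - cz| = |2 - (-2)| = 4
distance = (3+1+4)/2 = 8/2 = 4
radius = 4; distance == radius -> yes

Answer: yes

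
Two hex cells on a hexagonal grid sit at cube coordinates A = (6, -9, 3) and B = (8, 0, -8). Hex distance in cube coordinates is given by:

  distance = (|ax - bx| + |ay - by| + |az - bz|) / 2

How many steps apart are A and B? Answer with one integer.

Answer: 11

Derivation:
|ax - bx| = |6 - 8| = 2
|ay - by| = |-9 - 0| = 9
|az - bz| = |3 - (-8)| = 11
distance = (2 + 9 + 11) / 2 = 22 / 2 = 11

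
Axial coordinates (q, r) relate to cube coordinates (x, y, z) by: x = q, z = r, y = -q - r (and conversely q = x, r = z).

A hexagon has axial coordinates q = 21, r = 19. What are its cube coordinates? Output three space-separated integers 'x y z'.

Answer: 21 -40 19

Derivation:
x = q = 21
z = r = 19
y = -x - z = -(21) - (19) = -40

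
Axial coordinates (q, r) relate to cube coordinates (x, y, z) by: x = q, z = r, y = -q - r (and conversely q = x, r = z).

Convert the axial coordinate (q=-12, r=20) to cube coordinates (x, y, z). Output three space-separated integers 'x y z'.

Answer: -12 -8 20

Derivation:
x = q = -12
z = r = 20
y = -x - z = -(-12) - (20) = -8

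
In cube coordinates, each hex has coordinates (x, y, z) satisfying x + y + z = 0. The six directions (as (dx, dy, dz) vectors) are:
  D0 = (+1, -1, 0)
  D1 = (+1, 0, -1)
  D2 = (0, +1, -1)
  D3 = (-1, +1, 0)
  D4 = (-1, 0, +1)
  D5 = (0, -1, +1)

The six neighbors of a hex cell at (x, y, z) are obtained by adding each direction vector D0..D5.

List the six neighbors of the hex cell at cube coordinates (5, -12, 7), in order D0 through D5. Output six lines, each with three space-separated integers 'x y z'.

Center: (5, -12, 7). Add each direction:
  D0: (5, -12, 7) + (1, -1, 0) = (6, -13, 7)
  D1: (5, -12, 7) + (1, 0, -1) = (6, -12, 6)
  D2: (5, -12, 7) + (0, 1, -1) = (5, -11, 6)
  D3: (5, -12, 7) + (-1, 1, 0) = (4, -11, 7)
  D4: (5, -12, 7) + (-1, 0, 1) = (4, -12, 8)
  D5: (5, -12, 7) + (0, -1, 1) = (5, -13, 8)

Answer: 6 -13 7
6 -12 6
5 -11 6
4 -11 7
4 -12 8
5 -13 8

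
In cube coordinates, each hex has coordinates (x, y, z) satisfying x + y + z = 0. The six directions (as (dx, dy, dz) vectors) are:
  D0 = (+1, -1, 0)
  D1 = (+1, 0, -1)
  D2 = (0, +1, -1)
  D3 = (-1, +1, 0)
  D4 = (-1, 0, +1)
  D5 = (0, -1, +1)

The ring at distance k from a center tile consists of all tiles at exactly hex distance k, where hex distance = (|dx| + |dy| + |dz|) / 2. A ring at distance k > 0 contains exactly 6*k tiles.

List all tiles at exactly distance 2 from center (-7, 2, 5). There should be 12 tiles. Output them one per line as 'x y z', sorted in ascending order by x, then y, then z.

Walk ring at distance 2 from (-7, 2, 5):
Start at center + D4*2 = (-9, 2, 7)
  hex 0: (-9, 2, 7)
  hex 1: (-8, 1, 7)
  hex 2: (-7, 0, 7)
  hex 3: (-6, 0, 6)
  hex 4: (-5, 0, 5)
  hex 5: (-5, 1, 4)
  hex 6: (-5, 2, 3)
  hex 7: (-6, 3, 3)
  hex 8: (-7, 4, 3)
  hex 9: (-8, 4, 4)
  hex 10: (-9, 4, 5)
  hex 11: (-9, 3, 6)
Sorted: 12 hexes.

Answer: -9 2 7
-9 3 6
-9 4 5
-8 1 7
-8 4 4
-7 0 7
-7 4 3
-6 0 6
-6 3 3
-5 0 5
-5 1 4
-5 2 3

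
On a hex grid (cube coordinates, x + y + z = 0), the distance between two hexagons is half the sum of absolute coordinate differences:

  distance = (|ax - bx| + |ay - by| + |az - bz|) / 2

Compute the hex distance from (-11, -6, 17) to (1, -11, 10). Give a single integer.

Answer: 12

Derivation:
|ax - bx| = |-11 - 1| = 12
|ay - by| = |-6 - (-11)| = 5
|az - bz| = |17 - 10| = 7
distance = (12 + 5 + 7) / 2 = 24 / 2 = 12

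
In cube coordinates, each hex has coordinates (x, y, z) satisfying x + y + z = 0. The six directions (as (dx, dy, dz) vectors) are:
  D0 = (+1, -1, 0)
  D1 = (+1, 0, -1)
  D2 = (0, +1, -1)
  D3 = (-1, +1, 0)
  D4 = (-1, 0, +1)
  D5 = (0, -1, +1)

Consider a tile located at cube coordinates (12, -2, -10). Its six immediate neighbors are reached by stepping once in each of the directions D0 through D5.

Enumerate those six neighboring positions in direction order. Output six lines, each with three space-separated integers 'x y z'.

Center: (12, -2, -10). Add each direction:
  D0: (12, -2, -10) + (1, -1, 0) = (13, -3, -10)
  D1: (12, -2, -10) + (1, 0, -1) = (13, -2, -11)
  D2: (12, -2, -10) + (0, 1, -1) = (12, -1, -11)
  D3: (12, -2, -10) + (-1, 1, 0) = (11, -1, -10)
  D4: (12, -2, -10) + (-1, 0, 1) = (11, -2, -9)
  D5: (12, -2, -10) + (0, -1, 1) = (12, -3, -9)

Answer: 13 -3 -10
13 -2 -11
12 -1 -11
11 -1 -10
11 -2 -9
12 -3 -9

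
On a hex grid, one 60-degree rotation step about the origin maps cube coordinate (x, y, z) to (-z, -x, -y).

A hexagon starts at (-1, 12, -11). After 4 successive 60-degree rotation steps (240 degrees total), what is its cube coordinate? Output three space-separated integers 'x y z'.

Answer: -11 -1 12

Derivation:
Start: (-1, 12, -11)
Step 1: (-1, 12, -11) -> (-(-11), -(-1), -(12)) = (11, 1, -12)
Step 2: (11, 1, -12) -> (-(-12), -(11), -(1)) = (12, -11, -1)
Step 3: (12, -11, -1) -> (-(-1), -(12), -(-11)) = (1, -12, 11)
Step 4: (1, -12, 11) -> (-(11), -(1), -(-12)) = (-11, -1, 12)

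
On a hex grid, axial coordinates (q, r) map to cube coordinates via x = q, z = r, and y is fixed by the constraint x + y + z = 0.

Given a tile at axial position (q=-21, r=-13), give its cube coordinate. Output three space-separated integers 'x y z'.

Answer: -21 34 -13

Derivation:
x = q = -21
z = r = -13
y = -x - z = -(-21) - (-13) = 34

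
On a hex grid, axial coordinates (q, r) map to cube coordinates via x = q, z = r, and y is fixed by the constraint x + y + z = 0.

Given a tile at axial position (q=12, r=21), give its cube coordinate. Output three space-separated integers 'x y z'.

x = q = 12
z = r = 21
y = -x - z = -(12) - (21) = -33

Answer: 12 -33 21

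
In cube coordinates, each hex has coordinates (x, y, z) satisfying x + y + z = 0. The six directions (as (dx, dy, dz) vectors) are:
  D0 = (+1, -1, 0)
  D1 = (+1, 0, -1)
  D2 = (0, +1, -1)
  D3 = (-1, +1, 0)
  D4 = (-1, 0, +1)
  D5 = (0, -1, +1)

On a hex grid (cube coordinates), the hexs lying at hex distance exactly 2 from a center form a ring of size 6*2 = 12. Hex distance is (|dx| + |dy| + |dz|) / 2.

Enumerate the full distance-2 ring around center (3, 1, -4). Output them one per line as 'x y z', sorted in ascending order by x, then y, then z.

Answer: 1 1 -2
1 2 -3
1 3 -4
2 0 -2
2 3 -5
3 -1 -2
3 3 -6
4 -1 -3
4 2 -6
5 -1 -4
5 0 -5
5 1 -6

Derivation:
Walk ring at distance 2 from (3, 1, -4):
Start at center + D4*2 = (1, 1, -2)
  hex 0: (1, 1, -2)
  hex 1: (2, 0, -2)
  hex 2: (3, -1, -2)
  hex 3: (4, -1, -3)
  hex 4: (5, -1, -4)
  hex 5: (5, 0, -5)
  hex 6: (5, 1, -6)
  hex 7: (4, 2, -6)
  hex 8: (3, 3, -6)
  hex 9: (2, 3, -5)
  hex 10: (1, 3, -4)
  hex 11: (1, 2, -3)
Sorted: 12 hexes.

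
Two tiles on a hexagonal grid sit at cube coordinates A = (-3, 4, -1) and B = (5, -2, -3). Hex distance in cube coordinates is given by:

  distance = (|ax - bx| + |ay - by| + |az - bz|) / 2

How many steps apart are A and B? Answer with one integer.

|ax - bx| = |-3 - 5| = 8
|ay - by| = |4 - (-2)| = 6
|az - bz| = |-1 - (-3)| = 2
distance = (8 + 6 + 2) / 2 = 16 / 2 = 8

Answer: 8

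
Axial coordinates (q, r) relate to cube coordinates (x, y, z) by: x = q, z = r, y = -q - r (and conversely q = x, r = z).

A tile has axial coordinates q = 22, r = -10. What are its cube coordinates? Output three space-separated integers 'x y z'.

Answer: 22 -12 -10

Derivation:
x = q = 22
z = r = -10
y = -x - z = -(22) - (-10) = -12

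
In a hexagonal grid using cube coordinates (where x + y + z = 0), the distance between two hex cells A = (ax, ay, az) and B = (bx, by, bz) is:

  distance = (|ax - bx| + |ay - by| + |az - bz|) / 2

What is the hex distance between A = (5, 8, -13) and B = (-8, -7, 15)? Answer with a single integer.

Answer: 28

Derivation:
|ax - bx| = |5 - (-8)| = 13
|ay - by| = |8 - (-7)| = 15
|az - bz| = |-13 - 15| = 28
distance = (13 + 15 + 28) / 2 = 56 / 2 = 28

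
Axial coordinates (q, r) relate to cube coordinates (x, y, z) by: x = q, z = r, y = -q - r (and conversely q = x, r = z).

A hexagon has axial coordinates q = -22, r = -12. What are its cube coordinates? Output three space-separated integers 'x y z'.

x = q = -22
z = r = -12
y = -x - z = -(-22) - (-12) = 34

Answer: -22 34 -12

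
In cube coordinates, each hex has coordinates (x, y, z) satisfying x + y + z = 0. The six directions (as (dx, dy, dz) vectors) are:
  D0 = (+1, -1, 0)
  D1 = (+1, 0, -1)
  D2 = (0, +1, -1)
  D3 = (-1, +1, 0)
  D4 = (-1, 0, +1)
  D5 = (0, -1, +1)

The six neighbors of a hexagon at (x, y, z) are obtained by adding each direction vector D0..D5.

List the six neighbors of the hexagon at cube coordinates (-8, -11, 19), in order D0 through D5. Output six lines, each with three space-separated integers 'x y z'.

Center: (-8, -11, 19). Add each direction:
  D0: (-8, -11, 19) + (1, -1, 0) = (-7, -12, 19)
  D1: (-8, -11, 19) + (1, 0, -1) = (-7, -11, 18)
  D2: (-8, -11, 19) + (0, 1, -1) = (-8, -10, 18)
  D3: (-8, -11, 19) + (-1, 1, 0) = (-9, -10, 19)
  D4: (-8, -11, 19) + (-1, 0, 1) = (-9, -11, 20)
  D5: (-8, -11, 19) + (0, -1, 1) = (-8, -12, 20)

Answer: -7 -12 19
-7 -11 18
-8 -10 18
-9 -10 19
-9 -11 20
-8 -12 20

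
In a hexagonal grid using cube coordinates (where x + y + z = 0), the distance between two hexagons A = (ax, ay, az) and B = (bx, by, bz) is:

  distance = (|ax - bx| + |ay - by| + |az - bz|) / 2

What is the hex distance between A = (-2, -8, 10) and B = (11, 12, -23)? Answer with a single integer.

|ax - bx| = |-2 - 11| = 13
|ay - by| = |-8 - 12| = 20
|az - bz| = |10 - (-23)| = 33
distance = (13 + 20 + 33) / 2 = 66 / 2 = 33

Answer: 33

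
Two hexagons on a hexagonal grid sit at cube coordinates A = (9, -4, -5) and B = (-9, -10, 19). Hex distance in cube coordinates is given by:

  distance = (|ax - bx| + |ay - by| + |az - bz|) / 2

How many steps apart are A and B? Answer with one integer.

|ax - bx| = |9 - (-9)| = 18
|ay - by| = |-4 - (-10)| = 6
|az - bz| = |-5 - 19| = 24
distance = (18 + 6 + 24) / 2 = 48 / 2 = 24

Answer: 24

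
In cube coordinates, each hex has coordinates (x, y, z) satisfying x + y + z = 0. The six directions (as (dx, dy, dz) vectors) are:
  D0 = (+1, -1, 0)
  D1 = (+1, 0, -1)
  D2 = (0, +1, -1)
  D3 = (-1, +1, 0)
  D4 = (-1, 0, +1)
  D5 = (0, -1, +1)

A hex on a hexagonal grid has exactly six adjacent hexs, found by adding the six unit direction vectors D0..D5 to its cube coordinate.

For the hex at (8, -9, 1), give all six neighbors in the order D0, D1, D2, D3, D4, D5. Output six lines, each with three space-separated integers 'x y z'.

Center: (8, -9, 1). Add each direction:
  D0: (8, -9, 1) + (1, -1, 0) = (9, -10, 1)
  D1: (8, -9, 1) + (1, 0, -1) = (9, -9, 0)
  D2: (8, -9, 1) + (0, 1, -1) = (8, -8, 0)
  D3: (8, -9, 1) + (-1, 1, 0) = (7, -8, 1)
  D4: (8, -9, 1) + (-1, 0, 1) = (7, -9, 2)
  D5: (8, -9, 1) + (0, -1, 1) = (8, -10, 2)

Answer: 9 -10 1
9 -9 0
8 -8 0
7 -8 1
7 -9 2
8 -10 2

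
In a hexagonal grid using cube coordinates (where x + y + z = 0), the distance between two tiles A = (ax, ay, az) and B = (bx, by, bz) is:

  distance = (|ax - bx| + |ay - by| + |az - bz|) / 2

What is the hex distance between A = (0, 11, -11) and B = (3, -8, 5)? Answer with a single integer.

Answer: 19

Derivation:
|ax - bx| = |0 - 3| = 3
|ay - by| = |11 - (-8)| = 19
|az - bz| = |-11 - 5| = 16
distance = (3 + 19 + 16) / 2 = 38 / 2 = 19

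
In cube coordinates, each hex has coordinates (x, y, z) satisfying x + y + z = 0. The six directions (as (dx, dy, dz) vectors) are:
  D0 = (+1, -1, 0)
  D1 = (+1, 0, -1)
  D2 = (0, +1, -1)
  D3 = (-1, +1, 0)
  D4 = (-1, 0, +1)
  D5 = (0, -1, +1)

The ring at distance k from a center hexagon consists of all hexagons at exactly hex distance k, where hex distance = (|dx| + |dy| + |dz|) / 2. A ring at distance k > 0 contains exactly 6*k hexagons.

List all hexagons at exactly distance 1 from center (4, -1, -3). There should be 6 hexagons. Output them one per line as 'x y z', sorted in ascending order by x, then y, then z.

Walk ring at distance 1 from (4, -1, -3):
Start at center + D4*1 = (3, -1, -2)
  hex 0: (3, -1, -2)
  hex 1: (4, -2, -2)
  hex 2: (5, -2, -3)
  hex 3: (5, -1, -4)
  hex 4: (4, 0, -4)
  hex 5: (3, 0, -3)
Sorted: 6 hexes.

Answer: 3 -1 -2
3 0 -3
4 -2 -2
4 0 -4
5 -2 -3
5 -1 -4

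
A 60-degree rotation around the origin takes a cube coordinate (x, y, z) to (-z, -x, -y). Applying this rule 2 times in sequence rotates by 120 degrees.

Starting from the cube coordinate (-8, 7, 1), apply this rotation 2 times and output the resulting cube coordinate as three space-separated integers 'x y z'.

Start: (-8, 7, 1)
Step 1: (-8, 7, 1) -> (-(1), -(-8), -(7)) = (-1, 8, -7)
Step 2: (-1, 8, -7) -> (-(-7), -(-1), -(8)) = (7, 1, -8)

Answer: 7 1 -8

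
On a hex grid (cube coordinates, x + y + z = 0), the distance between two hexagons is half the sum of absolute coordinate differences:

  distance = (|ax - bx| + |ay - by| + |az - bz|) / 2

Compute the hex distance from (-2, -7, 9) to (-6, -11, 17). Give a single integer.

Answer: 8

Derivation:
|ax - bx| = |-2 - (-6)| = 4
|ay - by| = |-7 - (-11)| = 4
|az - bz| = |9 - 17| = 8
distance = (4 + 4 + 8) / 2 = 16 / 2 = 8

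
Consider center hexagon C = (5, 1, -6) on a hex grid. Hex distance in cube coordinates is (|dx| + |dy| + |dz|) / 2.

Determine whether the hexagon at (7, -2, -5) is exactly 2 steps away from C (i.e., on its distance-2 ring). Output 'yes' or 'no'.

|px - cx| = |7 - 5| = 2
|py - cy| = |-2 - 1| = 3
|pz - cz| = |-5 - (-6)| = 1
distance = (2+3+1)/2 = 6/2 = 3
radius = 2; distance != radius -> no

Answer: no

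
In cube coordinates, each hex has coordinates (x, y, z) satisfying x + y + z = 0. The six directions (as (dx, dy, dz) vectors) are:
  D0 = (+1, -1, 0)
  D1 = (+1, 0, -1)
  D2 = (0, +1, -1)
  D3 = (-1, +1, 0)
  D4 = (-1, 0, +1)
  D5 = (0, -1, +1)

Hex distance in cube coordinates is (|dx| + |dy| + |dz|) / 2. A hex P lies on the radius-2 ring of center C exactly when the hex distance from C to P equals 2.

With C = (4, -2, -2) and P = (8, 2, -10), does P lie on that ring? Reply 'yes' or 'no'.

Answer: no

Derivation:
|px - cx| = |8 - 4| = 4
|py - cy| = |2 - (-2)| = 4
|pz - cz| = |-10 - (-2)| = 8
distance = (4+4+8)/2 = 16/2 = 8
radius = 2; distance != radius -> no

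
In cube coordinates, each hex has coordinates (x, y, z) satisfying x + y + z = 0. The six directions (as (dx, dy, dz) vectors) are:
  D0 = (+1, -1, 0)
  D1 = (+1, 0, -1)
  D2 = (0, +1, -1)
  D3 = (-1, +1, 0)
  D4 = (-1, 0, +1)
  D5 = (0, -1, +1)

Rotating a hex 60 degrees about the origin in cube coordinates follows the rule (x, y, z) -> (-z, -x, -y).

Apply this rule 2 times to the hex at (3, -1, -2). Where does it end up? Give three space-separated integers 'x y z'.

Answer: -1 -2 3

Derivation:
Start: (3, -1, -2)
Step 1: (3, -1, -2) -> (-(-2), -(3), -(-1)) = (2, -3, 1)
Step 2: (2, -3, 1) -> (-(1), -(2), -(-3)) = (-1, -2, 3)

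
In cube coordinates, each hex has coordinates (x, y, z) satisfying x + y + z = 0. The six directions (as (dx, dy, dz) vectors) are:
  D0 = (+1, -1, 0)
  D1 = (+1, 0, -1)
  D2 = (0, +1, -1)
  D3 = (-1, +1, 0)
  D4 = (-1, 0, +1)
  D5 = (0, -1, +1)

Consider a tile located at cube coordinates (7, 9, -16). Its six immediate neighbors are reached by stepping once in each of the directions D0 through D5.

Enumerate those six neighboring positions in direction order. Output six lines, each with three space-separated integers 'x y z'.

Center: (7, 9, -16). Add each direction:
  D0: (7, 9, -16) + (1, -1, 0) = (8, 8, -16)
  D1: (7, 9, -16) + (1, 0, -1) = (8, 9, -17)
  D2: (7, 9, -16) + (0, 1, -1) = (7, 10, -17)
  D3: (7, 9, -16) + (-1, 1, 0) = (6, 10, -16)
  D4: (7, 9, -16) + (-1, 0, 1) = (6, 9, -15)
  D5: (7, 9, -16) + (0, -1, 1) = (7, 8, -15)

Answer: 8 8 -16
8 9 -17
7 10 -17
6 10 -16
6 9 -15
7 8 -15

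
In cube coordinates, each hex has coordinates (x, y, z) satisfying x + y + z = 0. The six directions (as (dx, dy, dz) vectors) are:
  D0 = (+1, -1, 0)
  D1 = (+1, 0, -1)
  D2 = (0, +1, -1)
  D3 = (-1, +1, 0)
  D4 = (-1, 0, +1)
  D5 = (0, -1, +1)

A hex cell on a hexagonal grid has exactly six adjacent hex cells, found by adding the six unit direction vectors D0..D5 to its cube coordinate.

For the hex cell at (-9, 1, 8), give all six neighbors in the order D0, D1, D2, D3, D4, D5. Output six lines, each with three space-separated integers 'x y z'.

Center: (-9, 1, 8). Add each direction:
  D0: (-9, 1, 8) + (1, -1, 0) = (-8, 0, 8)
  D1: (-9, 1, 8) + (1, 0, -1) = (-8, 1, 7)
  D2: (-9, 1, 8) + (0, 1, -1) = (-9, 2, 7)
  D3: (-9, 1, 8) + (-1, 1, 0) = (-10, 2, 8)
  D4: (-9, 1, 8) + (-1, 0, 1) = (-10, 1, 9)
  D5: (-9, 1, 8) + (0, -1, 1) = (-9, 0, 9)

Answer: -8 0 8
-8 1 7
-9 2 7
-10 2 8
-10 1 9
-9 0 9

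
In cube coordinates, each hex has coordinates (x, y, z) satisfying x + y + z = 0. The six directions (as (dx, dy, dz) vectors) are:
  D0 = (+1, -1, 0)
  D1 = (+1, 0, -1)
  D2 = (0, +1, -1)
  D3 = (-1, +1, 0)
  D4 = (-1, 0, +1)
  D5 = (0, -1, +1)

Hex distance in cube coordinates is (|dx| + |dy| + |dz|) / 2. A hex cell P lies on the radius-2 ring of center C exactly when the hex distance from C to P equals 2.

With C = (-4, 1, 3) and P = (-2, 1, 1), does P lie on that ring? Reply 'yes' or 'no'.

|px - cx| = |-2 - (-4)| = 2
|py - cy| = |1 - 1| = 0
|pz - cz| = |1 - 3| = 2
distance = (2+0+2)/2 = 4/2 = 2
radius = 2; distance == radius -> yes

Answer: yes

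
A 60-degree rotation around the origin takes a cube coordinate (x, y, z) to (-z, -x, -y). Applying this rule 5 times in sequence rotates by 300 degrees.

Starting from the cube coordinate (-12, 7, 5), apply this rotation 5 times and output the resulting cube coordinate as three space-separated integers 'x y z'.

Start: (-12, 7, 5)
Step 1: (-12, 7, 5) -> (-(5), -(-12), -(7)) = (-5, 12, -7)
Step 2: (-5, 12, -7) -> (-(-7), -(-5), -(12)) = (7, 5, -12)
Step 3: (7, 5, -12) -> (-(-12), -(7), -(5)) = (12, -7, -5)
Step 4: (12, -7, -5) -> (-(-5), -(12), -(-7)) = (5, -12, 7)
Step 5: (5, -12, 7) -> (-(7), -(5), -(-12)) = (-7, -5, 12)

Answer: -7 -5 12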